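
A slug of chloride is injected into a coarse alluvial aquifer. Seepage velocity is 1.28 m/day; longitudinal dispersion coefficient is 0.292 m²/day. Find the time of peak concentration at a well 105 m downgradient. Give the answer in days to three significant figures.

For the 1D instantaneous-source solution, setting ∂C/∂t = 0 at fixed x gives v²t² + 2Dt − x² = 0, so t = (√(D² + v²x²) − D)/v².
√(D² + v²x²) = √(0.292² + 1.28² × 105²) = 134.4; v² = 1.6384.
t = (134.4 − 0.292)/1.6384 = 81.9 days (vs. the pure-advection estimate x/v = 82.0 d).

81.9 days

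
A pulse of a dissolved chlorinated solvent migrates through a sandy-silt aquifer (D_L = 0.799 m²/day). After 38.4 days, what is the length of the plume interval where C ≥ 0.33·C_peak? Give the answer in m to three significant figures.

The plume is Gaussian with σ = √(2Dt) = √(2 × 0.799 × 38.4) = 7.833 m.
C/C_peak = exp(−Δx²/(2σ²)) = 0.33 ⇒ Δx = σ·√(−2 ln 0.33) = 7.833 × 1.489 = 11.66 m.
Width = 2Δx = 23.3 m.

23.3 m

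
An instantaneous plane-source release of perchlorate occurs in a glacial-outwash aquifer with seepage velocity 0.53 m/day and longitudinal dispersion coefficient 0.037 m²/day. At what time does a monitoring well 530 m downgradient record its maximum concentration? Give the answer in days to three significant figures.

1000 days

For the 1D instantaneous-source solution, setting ∂C/∂t = 0 at fixed x gives v²t² + 2Dt − x² = 0, so t = (√(D² + v²x²) − D)/v².
√(D² + v²x²) = √(0.037² + 0.53² × 530²) = 280.9; v² = 0.2809.
t = (280.9 − 0.037)/0.2809 = 1000 days (vs. the pure-advection estimate x/v = 1000 d).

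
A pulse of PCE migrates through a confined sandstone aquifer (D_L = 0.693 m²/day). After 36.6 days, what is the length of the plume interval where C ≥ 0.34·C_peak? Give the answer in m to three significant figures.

The plume is Gaussian with σ = √(2Dt) = √(2 × 0.693 × 36.6) = 7.122 m.
C/C_peak = exp(−Δx²/(2σ²)) = 0.34 ⇒ Δx = σ·√(−2 ln 0.34) = 7.122 × 1.469 = 10.46 m.
Width = 2Δx = 20.9 m.

20.9 m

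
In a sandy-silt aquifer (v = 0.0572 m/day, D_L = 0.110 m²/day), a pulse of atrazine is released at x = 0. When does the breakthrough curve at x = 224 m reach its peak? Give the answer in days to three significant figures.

For the 1D instantaneous-source solution, setting ∂C/∂t = 0 at fixed x gives v²t² + 2Dt − x² = 0, so t = (√(D² + v²x²) − D)/v².
√(D² + v²x²) = √(0.110² + 0.0572² × 224²) = 12.81; v² = 0.00327184.
t = (12.81 − 0.110)/0.00327184 = 3880 days (vs. the pure-advection estimate x/v = 3920 d).

3880 days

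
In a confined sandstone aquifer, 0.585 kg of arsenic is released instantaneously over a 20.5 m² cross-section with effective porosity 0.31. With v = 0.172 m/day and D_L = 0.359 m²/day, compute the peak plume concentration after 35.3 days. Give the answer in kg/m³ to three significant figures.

0.00729 kg/m³

The peak of an instantaneous 1D plume sits at x = vt; there the Gaussian factor is 1 and C_max = M/(n_e·A·√(4πDt)), where n_e·A is the pore area the mass is dissolved in.
√(4πDt) = √(4π × 0.359 × 35.3) = 12.62 m, so C_max = 0.585/(0.31 × 20.5 × 12.62) = 0.00729 kg/m³.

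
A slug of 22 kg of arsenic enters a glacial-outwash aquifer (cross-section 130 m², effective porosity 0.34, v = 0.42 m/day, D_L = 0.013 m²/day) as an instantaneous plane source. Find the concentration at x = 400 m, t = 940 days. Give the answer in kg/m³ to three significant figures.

0.0231 kg/m³

For an instantaneous plane source, C(x,t) = M/(n_e·A·√(4πDt)) · exp(−(x−vt)²/(4Dt)), with n_e·A the pore (flow) area.
Plume center vt = 0.42 × 940 = 394.8 m, so the well at 400 m is 5.2 m downgradient of the peak.
√(4πDt) = 12.39 m, giving peak height M/(n_e·A·√(4πDt)) = 22/(0.34 × 130 × 12.39) = 0.04017 kg/m³.
(x−vt)²/(4Dt) = (5.2)²/(4 × 0.013 × 940) = 0.5532; exp(−0.5532) = 0.5751.
C = 0.04017 × 0.5751 = 0.0231 kg/m³.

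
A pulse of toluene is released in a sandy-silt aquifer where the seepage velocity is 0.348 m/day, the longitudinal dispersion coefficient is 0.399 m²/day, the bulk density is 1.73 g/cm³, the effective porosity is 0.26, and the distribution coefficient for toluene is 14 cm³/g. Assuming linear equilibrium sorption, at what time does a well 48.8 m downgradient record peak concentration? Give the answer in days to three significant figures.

12900 days

Retardation factor R = 1 + ρ_b·K_d/n = 1 + 1.73 × 14/0.26 = 94.15.
Sorption retards both mechanisms: v_R = v/R = 0.003696 m/day, D_R = D/R = 0.004238 m²/day.
Peak time from v_R²t² + 2D_R t − x² = 0: t = (√(D_R² + v_R²x²) − D_R)/v_R².
√(D_R² + v_R²x²) = √(0.004238² + 0.003696² × 48.8²) = 0.1804; v_R² = 1.366e-05.
t = (0.1804 − 0.004238)/1.366e-05 = 12900 days.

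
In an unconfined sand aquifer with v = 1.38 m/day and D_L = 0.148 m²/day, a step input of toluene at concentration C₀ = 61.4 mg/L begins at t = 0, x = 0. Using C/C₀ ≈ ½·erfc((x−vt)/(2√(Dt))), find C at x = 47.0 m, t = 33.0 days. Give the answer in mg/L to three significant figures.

For a continuous step input, C/C₀ ≈ ½·erfc((x−vt)/(2√(Dt))).
vt = 1.38 × 33.0 = 45.54 m and 2√(Dt) = 2√(0.148 × 33.0) = 4.420 m.
Argument (x−vt)/(2√(Dt)) = (47.0 − 45.54)/4.420 = 0.3303; ½·erfc(0.3303) = 0.3202.
C = 61.4 × 0.3202 = 19.7 mg/L.

19.7 mg/L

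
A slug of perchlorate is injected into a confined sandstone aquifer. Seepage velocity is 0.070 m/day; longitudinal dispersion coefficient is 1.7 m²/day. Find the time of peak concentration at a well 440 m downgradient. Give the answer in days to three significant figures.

For the 1D instantaneous-source solution, setting ∂C/∂t = 0 at fixed x gives v²t² + 2Dt − x² = 0, so t = (√(D² + v²x²) − D)/v².
√(D² + v²x²) = √(1.7² + 0.070² × 440²) = 30.85; v² = 0.0049.
t = (30.85 − 1.7)/0.0049 = 5950 days (vs. the pure-advection estimate x/v = 6290 d).

5950 days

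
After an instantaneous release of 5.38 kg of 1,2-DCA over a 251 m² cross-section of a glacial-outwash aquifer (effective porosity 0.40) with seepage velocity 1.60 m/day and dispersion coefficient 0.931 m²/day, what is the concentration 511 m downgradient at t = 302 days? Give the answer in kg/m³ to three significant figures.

For an instantaneous plane source, C(x,t) = M/(n_e·A·√(4πDt)) · exp(−(x−vt)²/(4Dt)), with n_e·A the pore (flow) area.
Plume center vt = 1.60 × 302 = 483.2 m, so the well at 511 m is 27.8 m downgradient of the peak.
√(4πDt) = 59.44 m, giving peak height M/(n_e·A·√(4πDt)) = 5.38/(0.40 × 251 × 59.44) = 0.0009015 kg/m³.
(x−vt)²/(4Dt) = (27.8)²/(4 × 0.931 × 302) = 0.6872; exp(−0.6872) = 0.5030.
C = 0.0009015 × 0.5030 = 0.000453 kg/m³.

0.000453 kg/m³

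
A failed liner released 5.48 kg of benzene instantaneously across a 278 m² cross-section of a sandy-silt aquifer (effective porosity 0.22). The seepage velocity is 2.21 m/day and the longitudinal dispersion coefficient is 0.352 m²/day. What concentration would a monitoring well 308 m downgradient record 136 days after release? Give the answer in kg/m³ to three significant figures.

0.00274 kg/m³

For an instantaneous plane source, C(x,t) = M/(n_e·A·√(4πDt)) · exp(−(x−vt)²/(4Dt)), with n_e·A the pore (flow) area.
Plume center vt = 2.21 × 136 = 300.56 m, so the well at 308 m is 7.44 m downgradient of the peak.
√(4πDt) = 24.53 m, giving peak height M/(n_e·A·√(4πDt)) = 5.48/(0.22 × 278 × 24.53) = 0.003653 kg/m³.
(x−vt)²/(4Dt) = (7.44)²/(4 × 0.352 × 136) = 0.2891; exp(−0.2891) = 0.7489.
C = 0.003653 × 0.7489 = 0.00274 kg/m³.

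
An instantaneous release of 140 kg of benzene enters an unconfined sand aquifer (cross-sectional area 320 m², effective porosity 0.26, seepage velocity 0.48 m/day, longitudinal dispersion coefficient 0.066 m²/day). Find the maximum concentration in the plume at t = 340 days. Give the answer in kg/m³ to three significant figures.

0.100 kg/m³

The peak of an instantaneous 1D plume sits at x = vt; there the Gaussian factor is 1 and C_max = M/(n_e·A·√(4πDt)), where n_e·A is the pore area the mass is dissolved in.
√(4πDt) = √(4π × 0.066 × 340) = 16.79 m, so C_max = 140/(0.26 × 320 × 16.79) = 0.100 kg/m³.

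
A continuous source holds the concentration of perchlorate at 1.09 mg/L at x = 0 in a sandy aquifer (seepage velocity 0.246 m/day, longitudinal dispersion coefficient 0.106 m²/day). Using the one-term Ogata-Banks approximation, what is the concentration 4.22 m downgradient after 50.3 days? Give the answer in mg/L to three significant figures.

For a continuous step input, C/C₀ ≈ ½·erfc((x−vt)/(2√(Dt))).
vt = 0.246 × 50.3 = 12.3738 m and 2√(Dt) = 2√(0.106 × 50.3) = 4.618 m.
Argument (x−vt)/(2√(Dt)) = (4.22 − 12.3738)/4.618 = -1.766; ½·erfc(-1.766) = 0.9937.
C = 1.09 × 0.9937 = 1.08 mg/L.

1.08 mg/L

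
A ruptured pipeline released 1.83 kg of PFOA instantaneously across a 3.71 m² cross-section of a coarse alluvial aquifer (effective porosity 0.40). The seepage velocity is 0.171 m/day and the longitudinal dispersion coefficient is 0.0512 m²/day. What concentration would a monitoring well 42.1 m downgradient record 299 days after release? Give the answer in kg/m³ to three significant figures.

0.0235 kg/m³

For an instantaneous plane source, C(x,t) = M/(n_e·A·√(4πDt)) · exp(−(x−vt)²/(4Dt)), with n_e·A the pore (flow) area.
Plume center vt = 0.171 × 299 = 51.129 m, so the well at 42.1 m is 9.029 m upgradient of the peak.
√(4πDt) = 13.87 m, giving peak height M/(n_e·A·√(4πDt)) = 1.83/(0.40 × 3.71 × 13.87) = 0.08891 kg/m³.
(x−vt)²/(4Dt) = (-9.029)²/(4 × 0.0512 × 299) = 1.331; exp(−1.331) = 0.2642.
C = 0.08891 × 0.2642 = 0.0235 kg/m³.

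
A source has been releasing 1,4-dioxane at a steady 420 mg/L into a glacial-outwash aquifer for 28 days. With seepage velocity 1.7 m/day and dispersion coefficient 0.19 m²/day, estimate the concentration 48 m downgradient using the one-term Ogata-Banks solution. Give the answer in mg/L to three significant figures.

190 mg/L

For a continuous step input, C/C₀ ≈ ½·erfc((x−vt)/(2√(Dt))).
vt = 1.7 × 28 = 47.6 m and 2√(Dt) = 2√(0.19 × 28) = 4.613 m.
Argument (x−vt)/(2√(Dt)) = (48 − 47.6)/4.613 = 0.08671; ½·erfc(0.08671) = 0.4512.
C = 420 × 0.4512 = 190 mg/L.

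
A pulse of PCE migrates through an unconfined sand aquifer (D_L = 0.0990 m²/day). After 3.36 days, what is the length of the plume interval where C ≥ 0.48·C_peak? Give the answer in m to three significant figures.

The plume is Gaussian with σ = √(2Dt) = √(2 × 0.0990 × 3.36) = 0.8156 m.
C/C_peak = exp(−Δx²/(2σ²)) = 0.48 ⇒ Δx = σ·√(−2 ln 0.48) = 0.8156 × 1.212 = 0.9885 m.
Width = 2Δx = 1.98 m.

1.98 m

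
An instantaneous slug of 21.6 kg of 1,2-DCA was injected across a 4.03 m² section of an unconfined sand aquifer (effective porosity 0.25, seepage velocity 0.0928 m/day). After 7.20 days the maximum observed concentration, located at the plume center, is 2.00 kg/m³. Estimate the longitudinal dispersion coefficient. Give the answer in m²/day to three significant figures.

At the plume center C_max = M/(n_e·A·√(4πDt)), so D = M²/(4πt·(n_e·A·C_max)²).
n_e·A·C_max = 0.25 × 4.03 × 2.00 = 2.015 kg/m.
D = 21.6²/(4π × 7.20 × 2.015²) = 1.27 m²/day.

1.27 m²/day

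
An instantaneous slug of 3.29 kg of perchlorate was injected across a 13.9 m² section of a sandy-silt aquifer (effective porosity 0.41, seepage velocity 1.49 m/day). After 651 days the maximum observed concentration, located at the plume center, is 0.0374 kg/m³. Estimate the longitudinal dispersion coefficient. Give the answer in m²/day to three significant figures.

At the plume center C_max = M/(n_e·A·√(4πDt)), so D = M²/(4πt·(n_e·A·C_max)²).
n_e·A·C_max = 0.41 × 13.9 × 0.0374 = 0.2131 kg/m.
D = 3.29²/(4π × 651 × 0.2131²) = 0.0291 m²/day.

0.0291 m²/day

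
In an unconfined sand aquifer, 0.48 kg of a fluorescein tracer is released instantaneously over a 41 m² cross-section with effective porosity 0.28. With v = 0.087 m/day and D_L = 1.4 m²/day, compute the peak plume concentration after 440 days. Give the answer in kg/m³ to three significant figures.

0.000475 kg/m³

The peak of an instantaneous 1D plume sits at x = vt; there the Gaussian factor is 1 and C_max = M/(n_e·A·√(4πDt)), where n_e·A is the pore area the mass is dissolved in.
√(4πDt) = √(4π × 1.4 × 440) = 87.98 m, so C_max = 0.48/(0.28 × 41 × 87.98) = 0.000475 kg/m³.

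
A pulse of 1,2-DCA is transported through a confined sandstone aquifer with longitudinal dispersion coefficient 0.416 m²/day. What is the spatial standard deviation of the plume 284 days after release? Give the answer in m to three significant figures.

15.4 m

Dispersive spreading gives a Gaussian with σ² = 2Dt; advection only shifts the center.
σ = √(2 × 0.416 × 284) = 15.4 m.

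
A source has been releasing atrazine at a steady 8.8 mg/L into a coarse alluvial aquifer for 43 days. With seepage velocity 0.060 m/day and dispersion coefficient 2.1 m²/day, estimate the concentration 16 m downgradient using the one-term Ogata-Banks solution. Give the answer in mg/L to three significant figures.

For a continuous step input, C/C₀ ≈ ½·erfc((x−vt)/(2√(Dt))).
vt = 0.060 × 43 = 2.58 m and 2√(Dt) = 2√(2.1 × 43) = 19.01 m.
Argument (x−vt)/(2√(Dt)) = (16 − 2.58)/19.01 = 0.7059; ½·erfc(0.7059) = 0.1591.
C = 8.8 × 0.1591 = 1.40 mg/L.

1.40 mg/L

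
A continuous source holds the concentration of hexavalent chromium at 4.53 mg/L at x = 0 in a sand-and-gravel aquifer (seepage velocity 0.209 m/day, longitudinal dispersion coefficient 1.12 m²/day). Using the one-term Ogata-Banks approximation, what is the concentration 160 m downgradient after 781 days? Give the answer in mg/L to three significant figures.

For a continuous step input, C/C₀ ≈ ½·erfc((x−vt)/(2√(Dt))).
vt = 0.209 × 781 = 163.229 m and 2√(Dt) = 2√(1.12 × 781) = 59.15 m.
Argument (x−vt)/(2√(Dt)) = (160 − 163.229)/59.15 = -0.05459; ½·erfc(-0.05459) = 0.5308.
C = 4.53 × 0.5308 = 2.40 mg/L.

2.40 mg/L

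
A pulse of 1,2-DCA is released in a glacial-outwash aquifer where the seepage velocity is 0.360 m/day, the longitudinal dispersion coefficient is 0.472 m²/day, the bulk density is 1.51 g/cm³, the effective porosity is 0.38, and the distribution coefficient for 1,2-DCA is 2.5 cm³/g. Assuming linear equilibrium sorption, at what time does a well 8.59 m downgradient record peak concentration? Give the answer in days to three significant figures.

224 days

Retardation factor R = 1 + ρ_b·K_d/n = 1 + 1.51 × 2.5/0.38 = 10.93.
Sorption retards both mechanisms: v_R = v/R = 0.03294 m/day, D_R = D/R = 0.04318 m²/day.
Peak time from v_R²t² + 2D_R t − x² = 0: t = (√(D_R² + v_R²x²) − D_R)/v_R².
√(D_R² + v_R²x²) = √(0.04318² + 0.03294² × 8.59²) = 0.2862; v_R² = 0.001085.
t = (0.2862 − 0.04318)/0.001085 = 224 days.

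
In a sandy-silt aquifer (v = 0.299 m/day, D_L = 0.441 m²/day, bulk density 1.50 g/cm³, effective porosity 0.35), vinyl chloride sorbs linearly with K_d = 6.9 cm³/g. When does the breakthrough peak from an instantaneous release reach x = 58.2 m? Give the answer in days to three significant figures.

Retardation factor R = 1 + ρ_b·K_d/n = 1 + 1.50 × 6.9/0.35 = 30.57.
Sorption retards both mechanisms: v_R = v/R = 0.009781 m/day, D_R = D/R = 0.01443 m²/day.
Peak time from v_R²t² + 2D_R t − x² = 0: t = (√(D_R² + v_R²x²) − D_R)/v_R².
√(D_R² + v_R²x²) = √(0.01443² + 0.009781² × 58.2²) = 0.5694; v_R² = 9.567e-05.
t = (0.5694 − 0.01443)/9.567e-05 = 5800 days.

5800 days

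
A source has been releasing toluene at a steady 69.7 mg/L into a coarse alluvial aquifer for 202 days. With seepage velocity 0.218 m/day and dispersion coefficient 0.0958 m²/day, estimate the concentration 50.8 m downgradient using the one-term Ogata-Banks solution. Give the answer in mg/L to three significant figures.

For a continuous step input, C/C₀ ≈ ½·erfc((x−vt)/(2√(Dt))).
vt = 0.218 × 202 = 44.036 m and 2√(Dt) = 2√(0.0958 × 202) = 8.798 m.
Argument (x−vt)/(2√(Dt)) = (50.8 − 44.036)/8.798 = 0.7688; ½·erfc(0.7688) = 0.1385.
C = 69.7 × 0.1385 = 9.65 mg/L.

9.65 mg/L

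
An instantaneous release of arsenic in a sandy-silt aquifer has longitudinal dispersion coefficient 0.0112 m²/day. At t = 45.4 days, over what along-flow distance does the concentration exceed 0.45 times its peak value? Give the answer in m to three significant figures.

2.55 m

The plume is Gaussian with σ = √(2Dt) = √(2 × 0.0112 × 45.4) = 1.008 m.
C/C_peak = exp(−Δx²/(2σ²)) = 0.45 ⇒ Δx = σ·√(−2 ln 0.45) = 1.008 × 1.264 = 1.274 m.
Width = 2Δx = 2.55 m.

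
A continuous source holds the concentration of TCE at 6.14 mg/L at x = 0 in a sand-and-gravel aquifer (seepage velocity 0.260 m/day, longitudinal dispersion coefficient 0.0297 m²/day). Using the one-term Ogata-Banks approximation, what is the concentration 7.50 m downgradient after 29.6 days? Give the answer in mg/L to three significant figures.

3.43 mg/L

For a continuous step input, C/C₀ ≈ ½·erfc((x−vt)/(2√(Dt))).
vt = 0.260 × 29.6 = 7.696 m and 2√(Dt) = 2√(0.0297 × 29.6) = 1.875 m.
Argument (x−vt)/(2√(Dt)) = (7.50 − 7.696)/1.875 = -0.1045; ½·erfc(-0.1045) = 0.5587.
C = 6.14 × 0.5587 = 3.43 mg/L.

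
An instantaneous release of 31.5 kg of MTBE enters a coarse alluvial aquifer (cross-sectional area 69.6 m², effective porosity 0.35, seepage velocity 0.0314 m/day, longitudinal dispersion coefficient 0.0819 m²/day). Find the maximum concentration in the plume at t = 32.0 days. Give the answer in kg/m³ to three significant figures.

The peak of an instantaneous 1D plume sits at x = vt; there the Gaussian factor is 1 and C_max = M/(n_e·A·√(4πDt)), where n_e·A is the pore area the mass is dissolved in.
√(4πDt) = √(4π × 0.0819 × 32.0) = 5.739 m, so C_max = 31.5/(0.35 × 69.6 × 5.739) = 0.225 kg/m³.

0.225 kg/m³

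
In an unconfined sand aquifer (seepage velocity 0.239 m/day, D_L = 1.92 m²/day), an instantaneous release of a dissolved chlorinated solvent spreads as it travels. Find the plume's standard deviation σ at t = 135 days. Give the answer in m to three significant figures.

22.8 m

Dispersive spreading gives a Gaussian with σ² = 2Dt; advection only shifts the center.
σ = √(2 × 1.92 × 135) = 22.8 m.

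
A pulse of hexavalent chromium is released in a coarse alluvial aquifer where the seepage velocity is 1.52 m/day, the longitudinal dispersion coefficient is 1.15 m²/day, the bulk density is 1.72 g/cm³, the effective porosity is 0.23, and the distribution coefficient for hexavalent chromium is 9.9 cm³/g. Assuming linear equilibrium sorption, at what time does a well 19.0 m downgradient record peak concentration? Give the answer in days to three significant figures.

Retardation factor R = 1 + ρ_b·K_d/n = 1 + 1.72 × 9.9/0.23 = 75.03.
Sorption retards both mechanisms: v_R = v/R = 0.02026 m/day, D_R = D/R = 0.01533 m²/day.
Peak time from v_R²t² + 2D_R t − x² = 0: t = (√(D_R² + v_R²x²) − D_R)/v_R².
√(D_R² + v_R²x²) = √(0.01533² + 0.02026² × 19.0²) = 0.3852; v_R² = 0.0004105.
t = (0.3852 − 0.01533)/0.0004105 = 901 days.

901 days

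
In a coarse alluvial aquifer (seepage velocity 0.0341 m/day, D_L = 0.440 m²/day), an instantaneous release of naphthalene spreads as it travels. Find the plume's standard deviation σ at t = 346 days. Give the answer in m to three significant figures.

17.4 m

Dispersive spreading gives a Gaussian with σ² = 2Dt; advection only shifts the center.
σ = √(2 × 0.440 × 346) = 17.4 m.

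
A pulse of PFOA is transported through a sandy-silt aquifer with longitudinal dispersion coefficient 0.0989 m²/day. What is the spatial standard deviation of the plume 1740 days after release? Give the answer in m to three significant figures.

Dispersive spreading gives a Gaussian with σ² = 2Dt; advection only shifts the center.
σ = √(2 × 0.0989 × 1740) = 18.6 m.

18.6 m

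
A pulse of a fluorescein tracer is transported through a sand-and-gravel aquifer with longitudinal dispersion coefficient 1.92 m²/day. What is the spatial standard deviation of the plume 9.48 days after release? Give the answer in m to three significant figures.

Dispersive spreading gives a Gaussian with σ² = 2Dt; advection only shifts the center.
σ = √(2 × 1.92 × 9.48) = 6.03 m.

6.03 m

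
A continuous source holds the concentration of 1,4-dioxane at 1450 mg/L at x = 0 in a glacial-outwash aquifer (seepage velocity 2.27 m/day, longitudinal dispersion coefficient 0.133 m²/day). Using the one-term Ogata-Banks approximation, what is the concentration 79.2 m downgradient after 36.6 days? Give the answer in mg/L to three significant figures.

For a continuous step input, C/C₀ ≈ ½·erfc((x−vt)/(2√(Dt))).
vt = 2.27 × 36.6 = 83.082 m and 2√(Dt) = 2√(0.133 × 36.6) = 4.413 m.
Argument (x−vt)/(2√(Dt)) = (79.2 − 83.082)/4.413 = -0.8797; ½·erfc(-0.8797) = 0.8933.
C = 1450 × 0.8933 = 1300 mg/L.

1300 mg/L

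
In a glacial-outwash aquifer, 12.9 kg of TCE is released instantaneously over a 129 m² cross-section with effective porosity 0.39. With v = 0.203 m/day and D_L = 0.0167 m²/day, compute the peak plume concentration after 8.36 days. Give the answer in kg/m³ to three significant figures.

The peak of an instantaneous 1D plume sits at x = vt; there the Gaussian factor is 1 and C_max = M/(n_e·A·√(4πDt)), where n_e·A is the pore area the mass is dissolved in.
√(4πDt) = √(4π × 0.0167 × 8.36) = 1.325 m, so C_max = 12.9/(0.39 × 129 × 1.325) = 0.194 kg/m³.

0.194 kg/m³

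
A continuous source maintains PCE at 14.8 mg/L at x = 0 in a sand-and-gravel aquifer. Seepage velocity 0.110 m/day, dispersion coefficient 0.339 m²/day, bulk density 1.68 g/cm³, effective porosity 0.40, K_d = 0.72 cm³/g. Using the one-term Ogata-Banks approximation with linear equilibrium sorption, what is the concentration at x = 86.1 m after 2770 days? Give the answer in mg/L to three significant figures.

Retardation factor R = 1 + ρ_b·K_d/n = 1 + 1.68 × 0.72/0.40 = 4.024.
Sorption retards both mechanisms: v_R = v/R = 0.02734 m/day, D_R = D/R = 0.08424 m²/day.
v_R·t = 0.02734 × 2770 = 75.7318 m; 2√(D_R t) = 30.55 m; argument = (86.1 − 75.7318)/30.55 = 0.3394.
C = C₀ × ½·erfc(0.3394) = 14.8 × 0.3156 = 4.67 mg/L.

4.67 mg/L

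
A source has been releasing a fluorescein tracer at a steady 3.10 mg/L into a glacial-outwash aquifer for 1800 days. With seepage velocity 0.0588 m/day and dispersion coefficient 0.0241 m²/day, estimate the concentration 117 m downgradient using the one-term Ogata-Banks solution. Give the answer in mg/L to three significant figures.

For a continuous step input, C/C₀ ≈ ½·erfc((x−vt)/(2√(Dt))).
vt = 0.0588 × 1800 = 105.84 m and 2√(Dt) = 2√(0.0241 × 1800) = 13.17 m.
Argument (x−vt)/(2√(Dt)) = (117 − 105.84)/13.17 = 0.8474; ½·erfc(0.8474) = 0.1154.
C = 3.10 × 0.1154 = 0.358 mg/L.

0.358 mg/L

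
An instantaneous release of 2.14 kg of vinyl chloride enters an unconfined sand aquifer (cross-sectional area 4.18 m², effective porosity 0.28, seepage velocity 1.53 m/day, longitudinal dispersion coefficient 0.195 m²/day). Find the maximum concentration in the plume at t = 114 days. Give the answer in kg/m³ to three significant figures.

The peak of an instantaneous 1D plume sits at x = vt; there the Gaussian factor is 1 and C_max = M/(n_e·A·√(4πDt)), where n_e·A is the pore area the mass is dissolved in.
√(4πDt) = √(4π × 0.195 × 114) = 16.71 m, so C_max = 2.14/(0.28 × 4.18 × 16.71) = 0.109 kg/m³.

0.109 kg/m³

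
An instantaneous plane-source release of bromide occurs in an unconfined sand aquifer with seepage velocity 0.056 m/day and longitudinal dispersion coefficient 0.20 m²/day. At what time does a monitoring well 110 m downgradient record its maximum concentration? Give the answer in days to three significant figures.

1900 days

For the 1D instantaneous-source solution, setting ∂C/∂t = 0 at fixed x gives v²t² + 2Dt − x² = 0, so t = (√(D² + v²x²) − D)/v².
√(D² + v²x²) = √(0.20² + 0.056² × 110²) = 6.163; v² = 0.003136.
t = (6.163 − 0.20)/0.003136 = 1900 days (vs. the pure-advection estimate x/v = 1960 d).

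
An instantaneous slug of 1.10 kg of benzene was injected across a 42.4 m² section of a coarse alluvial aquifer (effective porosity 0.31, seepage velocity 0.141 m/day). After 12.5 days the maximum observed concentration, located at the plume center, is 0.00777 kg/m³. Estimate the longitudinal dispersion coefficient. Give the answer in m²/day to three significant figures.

0.739 m²/day

At the plume center C_max = M/(n_e·A·√(4πDt)), so D = M²/(4πt·(n_e·A·C_max)²).
n_e·A·C_max = 0.31 × 42.4 × 0.00777 = 0.1021 kg/m.
D = 1.10²/(4π × 12.5 × 0.1021²) = 0.739 m²/day.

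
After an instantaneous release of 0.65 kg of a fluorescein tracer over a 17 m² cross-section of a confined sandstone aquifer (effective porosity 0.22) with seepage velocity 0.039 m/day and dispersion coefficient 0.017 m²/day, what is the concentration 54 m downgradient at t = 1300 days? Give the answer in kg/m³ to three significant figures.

For an instantaneous plane source, C(x,t) = M/(n_e·A·√(4πDt)) · exp(−(x−vt)²/(4Dt)), with n_e·A the pore (flow) area.
Plume center vt = 0.039 × 1300 = 50.7 m, so the well at 54 m is 3.3 m downgradient of the peak.
√(4πDt) = 16.66 m, giving peak height M/(n_e·A·√(4πDt)) = 0.65/(0.22 × 17 × 16.66) = 0.01043 kg/m³.
(x−vt)²/(4Dt) = (3.3)²/(4 × 0.017 × 1300) = 0.1232; exp(−0.1232) = 0.8841.
C = 0.01043 × 0.8841 = 0.00922 kg/m³.

0.00922 kg/m³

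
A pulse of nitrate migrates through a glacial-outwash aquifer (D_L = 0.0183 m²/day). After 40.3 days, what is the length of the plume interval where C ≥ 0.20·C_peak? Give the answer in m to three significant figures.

4.36 m

The plume is Gaussian with σ = √(2Dt) = √(2 × 0.0183 × 40.3) = 1.214 m.
C/C_peak = exp(−Δx²/(2σ²)) = 0.20 ⇒ Δx = σ·√(−2 ln 0.20) = 1.214 × 1.794 = 2.178 m.
Width = 2Δx = 4.36 m.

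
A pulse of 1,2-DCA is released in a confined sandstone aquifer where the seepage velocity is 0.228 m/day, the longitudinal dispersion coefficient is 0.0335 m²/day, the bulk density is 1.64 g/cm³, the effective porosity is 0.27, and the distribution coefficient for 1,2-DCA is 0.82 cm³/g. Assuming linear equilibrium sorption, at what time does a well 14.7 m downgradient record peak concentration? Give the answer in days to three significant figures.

Retardation factor R = 1 + ρ_b·K_d/n = 1 + 1.64 × 0.82/0.27 = 5.981.
Sorption retards both mechanisms: v_R = v/R = 0.03812 m/day, D_R = D/R = 0.005601 m²/day.
Peak time from v_R²t² + 2D_R t − x² = 0: t = (√(D_R² + v_R²x²) − D_R)/v_R².
√(D_R² + v_R²x²) = √(0.005601² + 0.03812² × 14.7²) = 0.5604; v_R² = 0.001453.
t = (0.5604 − 0.005601)/0.001453 = 382 days.

382 days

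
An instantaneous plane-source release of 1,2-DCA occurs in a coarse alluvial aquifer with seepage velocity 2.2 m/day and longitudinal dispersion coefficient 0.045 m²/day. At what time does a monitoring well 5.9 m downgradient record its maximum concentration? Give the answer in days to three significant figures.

For the 1D instantaneous-source solution, setting ∂C/∂t = 0 at fixed x gives v²t² + 2Dt − x² = 0, so t = (√(D² + v²x²) − D)/v².
√(D² + v²x²) = √(0.045² + 2.2² × 5.9²) = 12.98; v² = 4.84.
t = (12.98 − 0.045)/4.84 = 2.67 days (vs. the pure-advection estimate x/v = 2.68 d).

2.67 days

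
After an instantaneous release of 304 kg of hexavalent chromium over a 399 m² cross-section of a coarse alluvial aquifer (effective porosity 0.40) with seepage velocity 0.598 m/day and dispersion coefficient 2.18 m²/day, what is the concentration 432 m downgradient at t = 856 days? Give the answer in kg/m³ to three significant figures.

For an instantaneous plane source, C(x,t) = M/(n_e·A·√(4πDt)) · exp(−(x−vt)²/(4Dt)), with n_e·A the pore (flow) area.
Plume center vt = 0.598 × 856 = 511.888 m, so the well at 432 m is 79.888 m upgradient of the peak.
√(4πDt) = 153.1 m, giving peak height M/(n_e·A·√(4πDt)) = 304/(0.40 × 399 × 153.1) = 0.01244 kg/m³.
(x−vt)²/(4Dt) = (-79.888)²/(4 × 2.18 × 856) = 0.8550; exp(−0.8550) = 0.4253.
C = 0.01244 × 0.4253 = 0.00529 kg/m³.

0.00529 kg/m³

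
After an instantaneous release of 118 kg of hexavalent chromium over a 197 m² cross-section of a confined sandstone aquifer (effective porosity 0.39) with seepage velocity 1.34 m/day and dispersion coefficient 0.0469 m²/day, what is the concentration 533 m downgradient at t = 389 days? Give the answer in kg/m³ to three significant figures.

For an instantaneous plane source, C(x,t) = M/(n_e·A·√(4πDt)) · exp(−(x−vt)²/(4Dt)), with n_e·A the pore (flow) area.
Plume center vt = 1.34 × 389 = 521.26 m, so the well at 533 m is 11.74 m downgradient of the peak.
√(4πDt) = 15.14 m, giving peak height M/(n_e·A·√(4πDt)) = 118/(0.39 × 197 × 15.14) = 0.1014 kg/m³.
(x−vt)²/(4Dt) = (11.74)²/(4 × 0.0469 × 389) = 1.889; exp(−1.889) = 0.1512.
C = 0.1014 × 0.1512 = 0.0153 kg/m³.

0.0153 kg/m³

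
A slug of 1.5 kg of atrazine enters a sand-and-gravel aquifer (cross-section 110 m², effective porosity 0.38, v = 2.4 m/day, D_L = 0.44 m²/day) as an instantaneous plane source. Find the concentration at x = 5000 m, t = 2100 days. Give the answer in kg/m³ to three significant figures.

0.000216 kg/m³

For an instantaneous plane source, C(x,t) = M/(n_e·A·√(4πDt)) · exp(−(x−vt)²/(4Dt)), with n_e·A the pore (flow) area.
Plume center vt = 2.4 × 2100 = 5040 m, so the well at 5000 m is 40 m upgradient of the peak.
√(4πDt) = 107.8 m, giving peak height M/(n_e·A·√(4πDt)) = 1.5/(0.38 × 110 × 107.8) = 0.0003329 kg/m³.
(x−vt)²/(4Dt) = (-40)²/(4 × 0.44 × 2100) = 0.4329; exp(−0.4329) = 0.6486.
C = 0.0003329 × 0.6486 = 0.000216 kg/m³.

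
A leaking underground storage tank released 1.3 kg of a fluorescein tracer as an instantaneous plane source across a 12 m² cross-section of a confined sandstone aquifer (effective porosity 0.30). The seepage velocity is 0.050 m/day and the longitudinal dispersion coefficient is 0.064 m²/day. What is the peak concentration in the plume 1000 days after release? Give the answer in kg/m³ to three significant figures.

0.0127 kg/m³

The peak of an instantaneous 1D plume sits at x = vt; there the Gaussian factor is 1 and C_max = M/(n_e·A·√(4πDt)), where n_e·A is the pore area the mass is dissolved in.
√(4πDt) = √(4π × 0.064 × 1000) = 28.36 m, so C_max = 1.3/(0.30 × 12 × 28.36) = 0.0127 kg/m³.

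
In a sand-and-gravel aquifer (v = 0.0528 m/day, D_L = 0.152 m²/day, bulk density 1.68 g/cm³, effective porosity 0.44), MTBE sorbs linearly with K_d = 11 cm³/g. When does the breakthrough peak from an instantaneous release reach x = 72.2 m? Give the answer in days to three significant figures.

56500 days

Retardation factor R = 1 + ρ_b·K_d/n = 1 + 1.68 × 11/0.44 = 43.00.
Sorption retards both mechanisms: v_R = v/R = 0.001228 m/day, D_R = D/R = 0.003535 m²/day.
Peak time from v_R²t² + 2D_R t − x² = 0: t = (√(D_R² + v_R²x²) − D_R)/v_R².
√(D_R² + v_R²x²) = √(0.003535² + 0.001228² × 72.2²) = 0.08873; v_R² = 1.508e-06.
t = (0.08873 − 0.003535)/1.508e-06 = 56500 days.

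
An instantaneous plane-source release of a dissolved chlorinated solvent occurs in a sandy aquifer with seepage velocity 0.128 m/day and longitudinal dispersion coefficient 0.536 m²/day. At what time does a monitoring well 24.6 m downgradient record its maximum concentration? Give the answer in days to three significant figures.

For the 1D instantaneous-source solution, setting ∂C/∂t = 0 at fixed x gives v²t² + 2Dt − x² = 0, so t = (√(D² + v²x²) − D)/v².
√(D² + v²x²) = √(0.536² + 0.128² × 24.6²) = 3.194; v² = 0.016384.
t = (3.194 − 0.536)/0.016384 = 162 days (vs. the pure-advection estimate x/v = 192 d).

162 days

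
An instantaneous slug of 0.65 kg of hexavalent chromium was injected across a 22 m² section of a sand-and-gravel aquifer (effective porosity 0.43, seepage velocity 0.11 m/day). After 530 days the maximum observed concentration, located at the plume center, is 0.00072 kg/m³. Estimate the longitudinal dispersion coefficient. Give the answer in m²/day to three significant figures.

1.37 m²/day

At the plume center C_max = M/(n_e·A·√(4πDt)), so D = M²/(4πt·(n_e·A·C_max)²).
n_e·A·C_max = 0.43 × 22 × 0.00072 = 0.006811 kg/m.
D = 0.65²/(4π × 530 × 0.006811²) = 1.37 m²/day.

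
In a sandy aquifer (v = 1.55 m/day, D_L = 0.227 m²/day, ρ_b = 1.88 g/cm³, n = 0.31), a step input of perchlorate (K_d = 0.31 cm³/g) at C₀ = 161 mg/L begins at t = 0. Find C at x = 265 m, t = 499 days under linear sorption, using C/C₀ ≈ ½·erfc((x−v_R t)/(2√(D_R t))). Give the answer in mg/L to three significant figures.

106 mg/L

Retardation factor R = 1 + ρ_b·K_d/n = 1 + 1.88 × 0.31/0.31 = 2.880.
Sorption retards both mechanisms: v_R = v/R = 0.5382 m/day, D_R = D/R = 0.07882 m²/day.
v_R·t = 0.5382 × 499 = 268.5618 m; 2√(D_R t) = 12.54 m; argument = (265 − 268.5618)/12.54 = -0.2840.
C = C₀ × ½·erfc(-0.2840) = 161 × 0.6560 = 106 mg/L.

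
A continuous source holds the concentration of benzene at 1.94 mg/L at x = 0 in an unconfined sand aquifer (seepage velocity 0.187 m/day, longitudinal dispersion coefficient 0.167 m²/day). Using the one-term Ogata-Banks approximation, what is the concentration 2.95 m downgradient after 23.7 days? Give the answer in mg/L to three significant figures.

1.36 mg/L

For a continuous step input, C/C₀ ≈ ½·erfc((x−vt)/(2√(Dt))).
vt = 0.187 × 23.7 = 4.4319 m and 2√(Dt) = 2√(0.167 × 23.7) = 3.979 m.
Argument (x−vt)/(2√(Dt)) = (2.95 − 4.4319)/3.979 = -0.3724; ½·erfc(-0.3724) = 0.7008.
C = 1.94 × 0.7008 = 1.36 mg/L.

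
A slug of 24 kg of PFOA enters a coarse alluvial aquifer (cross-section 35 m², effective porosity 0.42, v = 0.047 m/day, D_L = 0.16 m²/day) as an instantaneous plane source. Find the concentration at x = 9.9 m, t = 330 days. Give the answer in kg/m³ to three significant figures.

For an instantaneous plane source, C(x,t) = M/(n_e·A·√(4πDt)) · exp(−(x−vt)²/(4Dt)), with n_e·A the pore (flow) area.
Plume center vt = 0.047 × 330 = 15.51 m, so the well at 9.9 m is 5.61 m upgradient of the peak.
√(4πDt) = 25.76 m, giving peak height M/(n_e·A·√(4πDt)) = 24/(0.42 × 35 × 25.76) = 0.06338 kg/m³.
(x−vt)²/(4Dt) = (-5.61)²/(4 × 0.16 × 330) = 0.1490; exp(−0.1490) = 0.8616.
C = 0.06338 × 0.8616 = 0.0546 kg/m³.

0.0546 kg/m³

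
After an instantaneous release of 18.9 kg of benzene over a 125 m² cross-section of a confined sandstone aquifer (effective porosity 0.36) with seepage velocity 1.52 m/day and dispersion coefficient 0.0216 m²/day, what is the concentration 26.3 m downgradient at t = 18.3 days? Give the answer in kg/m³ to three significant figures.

0.0440 kg/m³

For an instantaneous plane source, C(x,t) = M/(n_e·A·√(4πDt)) · exp(−(x−vt)²/(4Dt)), with n_e·A the pore (flow) area.
Plume center vt = 1.52 × 18.3 = 27.816 m, so the well at 26.3 m is 1.516 m upgradient of the peak.
√(4πDt) = 2.229 m, giving peak height M/(n_e·A·√(4πDt)) = 18.9/(0.36 × 125 × 2.229) = 0.1884 kg/m³.
(x−vt)²/(4Dt) = (-1.516)²/(4 × 0.0216 × 18.3) = 1.454; exp(−1.454) = 0.2336.
C = 0.1884 × 0.2336 = 0.0440 kg/m³.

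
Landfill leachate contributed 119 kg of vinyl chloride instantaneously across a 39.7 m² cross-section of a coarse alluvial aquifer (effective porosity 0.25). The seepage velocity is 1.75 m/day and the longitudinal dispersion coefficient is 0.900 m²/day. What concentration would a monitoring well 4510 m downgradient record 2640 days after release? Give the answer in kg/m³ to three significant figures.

For an instantaneous plane source, C(x,t) = M/(n_e·A·√(4πDt)) · exp(−(x−vt)²/(4Dt)), with n_e·A the pore (flow) area.
Plume center vt = 1.75 × 2640 = 4620 m, so the well at 4510 m is 110 m upgradient of the peak.
√(4πDt) = 172.8 m, giving peak height M/(n_e·A·√(4πDt)) = 119/(0.25 × 39.7 × 172.8) = 0.06939 kg/m³.
(x−vt)²/(4Dt) = (-110)²/(4 × 0.900 × 2640) = 1.273; exp(−1.273) = 0.2800.
C = 0.06939 × 0.2800 = 0.0194 kg/m³.

0.0194 kg/m³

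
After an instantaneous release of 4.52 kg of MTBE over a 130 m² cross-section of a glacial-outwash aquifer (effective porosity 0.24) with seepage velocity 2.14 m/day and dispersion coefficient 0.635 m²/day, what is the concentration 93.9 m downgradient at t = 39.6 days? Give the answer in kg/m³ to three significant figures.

0.00354 kg/m³

For an instantaneous plane source, C(x,t) = M/(n_e·A·√(4πDt)) · exp(−(x−vt)²/(4Dt)), with n_e·A the pore (flow) area.
Plume center vt = 2.14 × 39.6 = 84.744 m, so the well at 93.9 m is 9.156 m downgradient of the peak.
√(4πDt) = 17.78 m, giving peak height M/(n_e·A·√(4πDt)) = 4.52/(0.24 × 130 × 17.78) = 0.008148 kg/m³.
(x−vt)²/(4Dt) = (9.156)²/(4 × 0.635 × 39.6) = 0.8335; exp(−0.8335) = 0.4345.
C = 0.008148 × 0.4345 = 0.00354 kg/m³.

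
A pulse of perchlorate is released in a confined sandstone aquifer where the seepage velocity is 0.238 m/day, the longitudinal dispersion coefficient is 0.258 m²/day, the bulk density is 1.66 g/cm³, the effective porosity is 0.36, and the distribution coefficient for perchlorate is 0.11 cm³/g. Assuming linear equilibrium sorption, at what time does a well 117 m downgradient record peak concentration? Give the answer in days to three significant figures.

734 days

Retardation factor R = 1 + ρ_b·K_d/n = 1 + 1.66 × 0.11/0.36 = 1.507.
Sorption retards both mechanisms: v_R = v/R = 0.1579 m/day, D_R = D/R = 0.1712 m²/day.
Peak time from v_R²t² + 2D_R t − x² = 0: t = (√(D_R² + v_R²x²) − D_R)/v_R².
√(D_R² + v_R²x²) = √(0.1712² + 0.1579² × 117²) = 18.48; v_R² = 0.02493.
t = (18.48 − 0.1712)/0.02493 = 734 days.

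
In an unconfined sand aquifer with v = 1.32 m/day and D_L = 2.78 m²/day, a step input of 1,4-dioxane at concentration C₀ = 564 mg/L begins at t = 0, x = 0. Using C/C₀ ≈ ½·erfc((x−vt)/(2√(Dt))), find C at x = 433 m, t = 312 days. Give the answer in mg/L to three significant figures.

172 mg/L

For a continuous step input, C/C₀ ≈ ½·erfc((x−vt)/(2√(Dt))).
vt = 1.32 × 312 = 411.84 m and 2√(Dt) = 2√(2.78 × 312) = 58.90 m.
Argument (x−vt)/(2√(Dt)) = (433 − 411.84)/58.90 = 0.3593; ½·erfc(0.3593) = 0.3057.
C = 564 × 0.3057 = 172 mg/L.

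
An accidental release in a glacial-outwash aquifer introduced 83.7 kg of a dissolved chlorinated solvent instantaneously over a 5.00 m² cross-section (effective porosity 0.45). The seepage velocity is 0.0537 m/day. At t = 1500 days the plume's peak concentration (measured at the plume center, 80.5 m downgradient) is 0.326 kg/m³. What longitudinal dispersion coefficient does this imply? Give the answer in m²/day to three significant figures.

0.691 m²/day

At the plume center C_max = M/(n_e·A·√(4πDt)), so D = M²/(4πt·(n_e·A·C_max)²).
n_e·A·C_max = 0.45 × 5.00 × 0.326 = 0.7335 kg/m.
D = 83.7²/(4π × 1500 × 0.7335²) = 0.691 m²/day.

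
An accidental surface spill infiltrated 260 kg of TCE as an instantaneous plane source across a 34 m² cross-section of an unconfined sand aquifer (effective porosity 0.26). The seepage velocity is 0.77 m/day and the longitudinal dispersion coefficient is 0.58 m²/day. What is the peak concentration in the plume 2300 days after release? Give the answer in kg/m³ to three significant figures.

0.227 kg/m³

The peak of an instantaneous 1D plume sits at x = vt; there the Gaussian factor is 1 and C_max = M/(n_e·A·√(4πDt)), where n_e·A is the pore area the mass is dissolved in.
√(4πDt) = √(4π × 0.58 × 2300) = 129.5 m, so C_max = 260/(0.26 × 34 × 129.5) = 0.227 kg/m³.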